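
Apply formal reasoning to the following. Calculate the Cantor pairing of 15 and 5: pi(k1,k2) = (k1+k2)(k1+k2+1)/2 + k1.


k1 + k2 = 20
(k1+k2)(k1+k2+1)/2 = 20 * 21 / 2 = 210
pi = 210 + 15 = 225

225


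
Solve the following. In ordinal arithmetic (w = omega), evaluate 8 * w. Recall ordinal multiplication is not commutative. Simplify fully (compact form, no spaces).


Compute 8 * w.
Ordinal * is associative and left-distributive over +, but NOT commutative; for finite n>1, n*w = w but w*n stays w*n.
For finite n>0, n * w = sup{n*k : k<w} = w. So 8 * w = w.
Result = w

w


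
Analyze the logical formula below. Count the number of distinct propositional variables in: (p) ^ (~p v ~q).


Identify each variable that appears in the formula.
Variables found: p, q
Count = 2

2


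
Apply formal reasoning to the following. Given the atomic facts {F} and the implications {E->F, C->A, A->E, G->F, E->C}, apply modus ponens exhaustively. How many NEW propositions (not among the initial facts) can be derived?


Initial facts: {F}
Apply modus ponens to closure:
  (no implication fires)
Final known: {F}
New propositions: {(none)}
Count = 0

0


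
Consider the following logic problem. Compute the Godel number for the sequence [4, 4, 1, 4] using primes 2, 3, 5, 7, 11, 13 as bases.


Encode each element as an exponent of the corresponding prime:
  2^4 = 16
  3^4 = 81
  5^1 = 5
  7^4 = 2401
Product = 16 * 81 * 5 * 2401 = 15558480

15558480


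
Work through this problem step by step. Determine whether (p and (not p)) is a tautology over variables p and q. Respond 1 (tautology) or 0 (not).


Check all 4 assignments:
p=0, q=0: 0
p=0, q=1: 0
p=1, q=0: 0
p=1, q=1: 0
Satisfying count = 0/4.
Tautology iff count = 4: no.

0


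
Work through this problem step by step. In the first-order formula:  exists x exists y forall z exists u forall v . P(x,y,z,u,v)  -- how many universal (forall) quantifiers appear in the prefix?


Quantifier prefix: exists x exists y forall z exists u forall v
Mark each quantifier type:
  E E U E U
Universal count = 2, Existential count = 3
Asked for universal (forall) quantifiers: 2

2


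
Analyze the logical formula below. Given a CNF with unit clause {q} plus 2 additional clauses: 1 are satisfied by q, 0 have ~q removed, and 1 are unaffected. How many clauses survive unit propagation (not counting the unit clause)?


Satisfied (removed): 1
Shortened (remain): 0
Unchanged (remain): 1
Remaining = 0 + 1 = 1

1


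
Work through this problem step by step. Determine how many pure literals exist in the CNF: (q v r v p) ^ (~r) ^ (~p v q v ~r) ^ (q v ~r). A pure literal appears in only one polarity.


Check each variable for pure literal status:
p: mixed (not pure)
q: pure positive
r: mixed (not pure)
Pure literal count = 1

1


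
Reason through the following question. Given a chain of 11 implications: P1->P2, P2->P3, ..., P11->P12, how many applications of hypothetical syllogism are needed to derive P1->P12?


With 11 implications in a chain connecting 12 propositions:
P1->P2, P2->P3, ..., P11->P12
Steps needed = (number of implications) - 1 = 11 - 1 = 10

10


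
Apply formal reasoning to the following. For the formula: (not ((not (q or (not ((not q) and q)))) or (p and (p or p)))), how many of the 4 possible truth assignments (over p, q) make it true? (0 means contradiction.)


Check all 4 assignments:
p=0, q=0: 1
p=0, q=1: 1
p=1, q=0: 0
p=1, q=1: 0
Count of True = 2

2


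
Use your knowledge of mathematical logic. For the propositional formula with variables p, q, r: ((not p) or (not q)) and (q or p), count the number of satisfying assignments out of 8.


Evaluate all 8 assignments for p, q, r:
p=0, q=0, r=0: 0
p=0, q=0, r=1: 0
p=0, q=1, r=0: 1
p=0, q=1, r=1: 1
p=1, q=0, r=0: 1
p=1, q=0, r=1: 1
p=1, q=1, r=0: 0
p=1, q=1, r=1: 0
Satisfying count = 4

4


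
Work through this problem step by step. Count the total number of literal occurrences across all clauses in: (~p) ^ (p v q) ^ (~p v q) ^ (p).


Counting literals in each clause:
Clause 1: 1 literal(s)
Clause 2: 2 literal(s)
Clause 3: 2 literal(s)
Clause 4: 1 literal(s)
Total = 6

6


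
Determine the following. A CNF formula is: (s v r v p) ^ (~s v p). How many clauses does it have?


A CNF formula is a conjunction of clauses.
Clauses are separated by ^.
Counting the conjuncts: 2 clauses.

2


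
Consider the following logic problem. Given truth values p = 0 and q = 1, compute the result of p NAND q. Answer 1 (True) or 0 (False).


p = 0, q = 1
Operation: p NAND q
Evaluate: 0 NAND 1 = 1

1


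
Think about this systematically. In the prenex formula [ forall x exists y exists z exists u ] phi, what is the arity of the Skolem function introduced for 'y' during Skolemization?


Quantifier prefix: forall x exists y exists z exists u
'y' is existentially quantified at position 2.
Universal variables preceding it: x
Skolem function arity = 1

1


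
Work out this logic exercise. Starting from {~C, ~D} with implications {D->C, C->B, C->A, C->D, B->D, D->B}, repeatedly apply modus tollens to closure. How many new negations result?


Initial negated facts: {~C, ~D}
Apply modus tollens to closure:
  ~D and B->D  =>  ~B
Final negated: {~B, ~C, ~D}
New negations: {~B}
Count = 1

1


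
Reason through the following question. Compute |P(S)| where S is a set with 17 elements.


The power set of a set with n elements has 2^n elements.
|P(S)| = 2^17 = 131072

131072


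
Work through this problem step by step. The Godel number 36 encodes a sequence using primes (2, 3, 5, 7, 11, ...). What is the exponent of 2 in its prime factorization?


Factorize 36 by dividing by 2 repeatedly.
Division steps: 2 divides 36 exactly 2 time(s).
Exponent of 2 = 2

2


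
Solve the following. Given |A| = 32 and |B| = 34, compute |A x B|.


The Cartesian product A x B contains all ordered pairs (a, b).
|A x B| = |A| * |B| = 32 * 34 = 1088

1088


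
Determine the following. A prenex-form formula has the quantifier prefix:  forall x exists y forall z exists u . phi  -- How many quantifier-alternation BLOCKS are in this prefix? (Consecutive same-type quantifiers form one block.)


Quantifier-type sequence: A E A E  (A=forall, E=exists)
Group into maximal same-type runs:
  Ax1 | Ex1 | Ax1 | Ex1
Number of blocks = 4

4


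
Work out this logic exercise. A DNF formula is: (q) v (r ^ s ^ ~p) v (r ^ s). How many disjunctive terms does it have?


A DNF formula is a disjunction of terms (conjunctions).
Terms are separated by v.
Counting the disjuncts: 3 terms.

3


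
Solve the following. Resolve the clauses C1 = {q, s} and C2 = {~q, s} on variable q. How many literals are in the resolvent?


Remove q from C1 and ~q from C2.
C1 remainder: {s}
C2 remainder: {s}
Union (resolvent): {s}
Resolvent has 1 literal(s).

1


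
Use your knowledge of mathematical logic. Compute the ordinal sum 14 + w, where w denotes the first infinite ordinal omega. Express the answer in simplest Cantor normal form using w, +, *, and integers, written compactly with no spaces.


Compute 14 + w.
Ordinal + is associative but NOT commutative; for finite n>0, n + w = w but w + n stays w+n.
Any finite left addend is absorbed by w on the right: 14 + w = w.
Result = w

w


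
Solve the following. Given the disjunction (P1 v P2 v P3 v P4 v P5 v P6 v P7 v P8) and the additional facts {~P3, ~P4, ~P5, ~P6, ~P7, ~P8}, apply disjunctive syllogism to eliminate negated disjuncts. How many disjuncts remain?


Original disjuncts (8): P1, P2, P3, P4, P5, P6, P7, P8
Negated (eliminate): ~P3, ~P4, ~P5, ~P6, ~P7, ~P8
Remaining disjuncts: P1, P2
Count = 8 - 6 = 2

2


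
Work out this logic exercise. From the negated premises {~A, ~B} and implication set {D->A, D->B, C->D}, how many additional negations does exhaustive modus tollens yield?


Initial negated facts: {~A, ~B}
Apply modus tollens to closure:
  ~A and D->A  =>  ~D
  ~D and C->D  =>  ~C
Final negated: {~A, ~B, ~C, ~D}
New negations: {~C, ~D}
Count = 2

2


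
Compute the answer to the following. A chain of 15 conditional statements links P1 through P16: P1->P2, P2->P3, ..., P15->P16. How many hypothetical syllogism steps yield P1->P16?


With 15 implications in a chain connecting 16 propositions:
P1->P2, P2->P3, ..., P15->P16
Steps needed = (number of implications) - 1 = 15 - 1 = 14

14


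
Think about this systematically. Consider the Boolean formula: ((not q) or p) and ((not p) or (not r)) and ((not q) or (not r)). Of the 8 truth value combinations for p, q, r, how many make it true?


Evaluate all 8 assignments for p, q, r:
p=0, q=0, r=0: 1
p=0, q=0, r=1: 1
p=0, q=1, r=0: 0
p=0, q=1, r=1: 0
p=1, q=0, r=0: 1
p=1, q=0, r=1: 0
p=1, q=1, r=0: 1
p=1, q=1, r=1: 0
Satisfying count = 4

4


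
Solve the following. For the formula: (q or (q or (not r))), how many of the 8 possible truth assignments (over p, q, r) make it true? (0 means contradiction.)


Check all 8 assignments:
p=0, q=0, r=0: 1
p=0, q=0, r=1: 0
p=0, q=1, r=0: 1
p=0, q=1, r=1: 1
p=1, q=0, r=0: 1
p=1, q=0, r=1: 0
p=1, q=1, r=0: 1
p=1, q=1, r=1: 1
Count of True = 6

6


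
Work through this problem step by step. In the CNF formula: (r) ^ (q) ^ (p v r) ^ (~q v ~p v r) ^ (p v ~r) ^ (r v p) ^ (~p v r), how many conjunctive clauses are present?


A CNF formula is a conjunction of clauses.
Clauses are separated by ^.
Counting the conjuncts: 7 clauses.

7


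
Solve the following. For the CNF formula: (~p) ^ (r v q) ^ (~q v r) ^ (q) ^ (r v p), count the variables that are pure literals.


Check each variable for pure literal status:
p: mixed (not pure)
q: mixed (not pure)
r: pure positive
Pure literal count = 1

1


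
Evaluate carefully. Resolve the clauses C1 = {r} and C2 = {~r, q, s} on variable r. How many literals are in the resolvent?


Remove r from C1 and ~r from C2.
C1 remainder: {}
C2 remainder: {q, s}
Union (resolvent): {q, s}
Resolvent has 2 literal(s).

2


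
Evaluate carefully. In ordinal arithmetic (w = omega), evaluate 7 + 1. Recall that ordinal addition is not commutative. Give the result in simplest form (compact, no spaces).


Compute 7 + 1.
Ordinal + is associative but NOT commutative; for finite n>0, n + w = w but w + n stays w+n.
Both operands finite; ordinal + agrees with natural +: 7 + 1 = 8.
Result = 8

8


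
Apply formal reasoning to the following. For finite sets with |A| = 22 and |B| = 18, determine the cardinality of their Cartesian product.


The Cartesian product A x B contains all ordered pairs (a, b).
|A x B| = |A| * |B| = 22 * 18 = 396

396


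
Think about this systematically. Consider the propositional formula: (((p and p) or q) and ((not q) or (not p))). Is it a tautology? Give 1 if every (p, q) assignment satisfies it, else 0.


Check all 4 assignments:
p=0, q=0: 0
p=0, q=1: 1
p=1, q=0: 1
p=1, q=1: 0
Satisfying count = 2/4.
Tautology iff count = 4: no.

0


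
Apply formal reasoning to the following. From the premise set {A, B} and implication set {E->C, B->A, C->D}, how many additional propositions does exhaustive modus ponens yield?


Initial facts: {A, B}
Apply modus ponens to closure:
  (no implication fires)
Final known: {A, B}
New propositions: {(none)}
Count = 0

0


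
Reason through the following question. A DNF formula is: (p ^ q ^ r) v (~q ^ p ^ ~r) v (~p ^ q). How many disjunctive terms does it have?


A DNF formula is a disjunction of terms (conjunctions).
Terms are separated by v.
Counting the disjuncts: 3 terms.

3


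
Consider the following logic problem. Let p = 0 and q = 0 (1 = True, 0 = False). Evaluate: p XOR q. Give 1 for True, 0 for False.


p = 0, q = 0
Operation: p XOR q
Evaluate: 0 XOR 0 = 0

0


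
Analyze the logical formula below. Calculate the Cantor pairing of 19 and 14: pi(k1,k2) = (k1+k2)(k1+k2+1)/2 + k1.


k1 + k2 = 33
(k1+k2)(k1+k2+1)/2 = 33 * 34 / 2 = 561
pi = 561 + 19 = 580

580


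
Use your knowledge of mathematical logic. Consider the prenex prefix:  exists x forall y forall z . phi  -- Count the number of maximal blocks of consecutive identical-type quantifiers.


Quantifier-type sequence: E A A  (A=forall, E=exists)
Group into maximal same-type runs:
  Ex1 | Ax2
Number of blocks = 2

2


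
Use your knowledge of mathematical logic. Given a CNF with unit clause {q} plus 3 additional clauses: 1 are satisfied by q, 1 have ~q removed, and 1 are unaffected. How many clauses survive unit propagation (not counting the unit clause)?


Satisfied (removed): 1
Shortened (remain): 1
Unchanged (remain): 1
Remaining = 1 + 1 = 2

2


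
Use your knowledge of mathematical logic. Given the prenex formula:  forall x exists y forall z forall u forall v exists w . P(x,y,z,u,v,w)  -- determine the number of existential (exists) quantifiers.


Quantifier prefix: forall x exists y forall z forall u forall v exists w
Mark each quantifier type:
  U E U U U E
Universal count = 4, Existential count = 2
Asked for existential (exists) quantifiers: 2

2


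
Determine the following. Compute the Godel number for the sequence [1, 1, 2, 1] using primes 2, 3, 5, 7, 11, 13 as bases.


Encode each element as an exponent of the corresponding prime:
  2^1 = 2
  3^1 = 3
  5^2 = 25
  7^1 = 7
Product = 2 * 3 * 25 * 7 = 1050

1050


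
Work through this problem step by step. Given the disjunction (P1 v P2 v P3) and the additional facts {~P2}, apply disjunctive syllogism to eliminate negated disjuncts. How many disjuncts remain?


Original disjuncts (3): P1, P2, P3
Negated (eliminate): ~P2
Remaining disjuncts: P1, P3
Count = 3 - 1 = 2

2


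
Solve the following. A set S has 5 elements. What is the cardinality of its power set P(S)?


The power set of a set with n elements has 2^n elements.
|P(S)| = 2^5 = 32

32


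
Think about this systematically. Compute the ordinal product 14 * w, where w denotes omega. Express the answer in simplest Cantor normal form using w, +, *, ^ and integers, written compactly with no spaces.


Compute 14 * w.
Ordinal * is associative and left-distributive over +, but NOT commutative; for finite n>1, n*w = w but w*n stays w*n.
For finite n>0, n * w = sup{n*k : k<w} = w. So 14 * w = w.
Result = w

w


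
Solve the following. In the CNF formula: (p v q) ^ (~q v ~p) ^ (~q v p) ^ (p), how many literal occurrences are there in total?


Counting literals in each clause:
Clause 1: 2 literal(s)
Clause 2: 2 literal(s)
Clause 3: 2 literal(s)
Clause 4: 1 literal(s)
Total = 7

7


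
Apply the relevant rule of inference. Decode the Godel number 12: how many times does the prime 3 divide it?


Factorize 12 by dividing by 3 repeatedly.
Division steps: 3 divides 12 exactly 1 time(s).
Exponent of 3 = 1

1


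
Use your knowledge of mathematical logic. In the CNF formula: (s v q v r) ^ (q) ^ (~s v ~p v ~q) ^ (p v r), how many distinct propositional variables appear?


Identify each variable that appears in the formula.
Variables found: p, q, r, s
Count = 4

4


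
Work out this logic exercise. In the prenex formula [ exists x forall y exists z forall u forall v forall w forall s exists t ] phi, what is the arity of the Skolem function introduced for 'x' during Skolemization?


Quantifier prefix: exists x forall y exists z forall u forall v forall w forall s exists t
'x' is existentially quantified at position 1.
No universal quantifiers precede it.
Skolem function arity = 0 (a Skolem constant)

0


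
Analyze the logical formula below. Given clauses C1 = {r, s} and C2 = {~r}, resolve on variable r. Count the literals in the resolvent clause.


Remove r from C1 and ~r from C2.
C1 remainder: {s}
C2 remainder: {}
Union (resolvent): {s}
Resolvent has 1 literal(s).

1


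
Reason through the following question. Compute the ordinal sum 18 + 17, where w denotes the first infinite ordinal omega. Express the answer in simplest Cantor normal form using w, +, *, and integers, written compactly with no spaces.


Compute 18 + 17.
Ordinal + is associative but NOT commutative; for finite n>0, n + w = w but w + n stays w+n.
Both operands finite; ordinal + agrees with natural +: 18 + 17 = 35.
Result = 35

35


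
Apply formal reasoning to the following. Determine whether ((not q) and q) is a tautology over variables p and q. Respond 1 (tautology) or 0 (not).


Check all 4 assignments:
p=0, q=0: 0
p=0, q=1: 0
p=1, q=0: 0
p=1, q=1: 0
Satisfying count = 0/4.
Tautology iff count = 4: no.

0


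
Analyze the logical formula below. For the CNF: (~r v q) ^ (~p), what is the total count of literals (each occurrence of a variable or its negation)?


Counting literals in each clause:
Clause 1: 2 literal(s)
Clause 2: 1 literal(s)
Total = 3

3


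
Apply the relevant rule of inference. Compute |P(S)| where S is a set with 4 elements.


The power set of a set with n elements has 2^n elements.
|P(S)| = 2^4 = 16

16


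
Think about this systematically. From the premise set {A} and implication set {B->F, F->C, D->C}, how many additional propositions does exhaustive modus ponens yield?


Initial facts: {A}
Apply modus ponens to closure:
  (no implication fires)
Final known: {A}
New propositions: {(none)}
Count = 0

0


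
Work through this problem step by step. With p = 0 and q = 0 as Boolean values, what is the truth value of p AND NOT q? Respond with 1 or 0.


p = 0, q = 0
Operation: p AND NOT q
Evaluate: 0 AND NOT 0 = 0

0


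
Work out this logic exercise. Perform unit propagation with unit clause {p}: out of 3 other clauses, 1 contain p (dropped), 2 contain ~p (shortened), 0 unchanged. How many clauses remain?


Satisfied (removed): 1
Shortened (remain): 2
Unchanged (remain): 0
Remaining = 2 + 0 = 2

2


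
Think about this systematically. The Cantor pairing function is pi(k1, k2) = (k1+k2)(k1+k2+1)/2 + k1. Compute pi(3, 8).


k1 + k2 = 11
(k1+k2)(k1+k2+1)/2 = 11 * 12 / 2 = 66
pi = 66 + 3 = 69

69


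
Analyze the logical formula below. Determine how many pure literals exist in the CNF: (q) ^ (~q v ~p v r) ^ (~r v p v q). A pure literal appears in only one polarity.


Check each variable for pure literal status:
p: mixed (not pure)
q: mixed (not pure)
r: mixed (not pure)
Pure literal count = 0

0


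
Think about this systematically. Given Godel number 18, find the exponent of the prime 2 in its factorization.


Factorize 18 by dividing by 2 repeatedly.
Division steps: 2 divides 18 exactly 1 time(s).
Exponent of 2 = 1

1


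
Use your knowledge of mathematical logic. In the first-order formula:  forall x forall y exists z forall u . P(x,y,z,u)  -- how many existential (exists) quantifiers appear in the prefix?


Quantifier prefix: forall x forall y exists z forall u
Mark each quantifier type:
  U U E U
Universal count = 3, Existential count = 1
Asked for existential (exists) quantifiers: 1

1


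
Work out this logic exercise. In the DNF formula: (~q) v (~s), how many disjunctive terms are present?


A DNF formula is a disjunction of terms (conjunctions).
Terms are separated by v.
Counting the disjuncts: 2 terms.

2


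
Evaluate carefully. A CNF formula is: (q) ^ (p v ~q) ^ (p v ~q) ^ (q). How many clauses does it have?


A CNF formula is a conjunction of clauses.
Clauses are separated by ^.
Counting the conjuncts: 4 clauses.

4


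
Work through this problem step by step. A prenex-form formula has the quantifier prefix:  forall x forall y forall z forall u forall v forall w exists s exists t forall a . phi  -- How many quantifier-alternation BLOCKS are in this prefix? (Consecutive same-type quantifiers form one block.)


Quantifier-type sequence: A A A A A A E E A  (A=forall, E=exists)
Group into maximal same-type runs:
  Ax6 | Ex2 | Ax1
Number of blocks = 3

3


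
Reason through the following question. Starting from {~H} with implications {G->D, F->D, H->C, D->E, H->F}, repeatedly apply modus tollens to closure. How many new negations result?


Initial negated facts: {~H}
Apply modus tollens to closure:
  (no implication fires)
Final negated: {~H}
New negations: {(none)}
Count = 0

0


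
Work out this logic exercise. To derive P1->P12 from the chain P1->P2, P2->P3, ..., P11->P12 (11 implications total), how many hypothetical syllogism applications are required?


With 11 implications in a chain connecting 12 propositions:
P1->P2, P2->P3, ..., P11->P12
Steps needed = (number of implications) - 1 = 11 - 1 = 10

10


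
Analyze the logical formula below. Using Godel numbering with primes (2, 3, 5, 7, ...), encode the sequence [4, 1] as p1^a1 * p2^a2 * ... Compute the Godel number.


Encode each element as an exponent of the corresponding prime:
  2^4 = 16
  3^1 = 3
Product = 16 * 3 = 48

48


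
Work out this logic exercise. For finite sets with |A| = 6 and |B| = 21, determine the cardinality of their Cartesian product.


The Cartesian product A x B contains all ordered pairs (a, b).
|A x B| = |A| * |B| = 6 * 21 = 126

126


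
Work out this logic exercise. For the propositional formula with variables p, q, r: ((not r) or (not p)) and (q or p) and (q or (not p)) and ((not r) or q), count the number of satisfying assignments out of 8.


Evaluate all 8 assignments for p, q, r:
p=0, q=0, r=0: 0
p=0, q=0, r=1: 0
p=0, q=1, r=0: 1
p=0, q=1, r=1: 1
p=1, q=0, r=0: 0
p=1, q=0, r=1: 0
p=1, q=1, r=0: 1
p=1, q=1, r=1: 0
Satisfying count = 3

3


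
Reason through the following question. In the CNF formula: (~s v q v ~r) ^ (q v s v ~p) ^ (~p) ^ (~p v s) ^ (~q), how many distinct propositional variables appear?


Identify each variable that appears in the formula.
Variables found: p, q, r, s
Count = 4

4


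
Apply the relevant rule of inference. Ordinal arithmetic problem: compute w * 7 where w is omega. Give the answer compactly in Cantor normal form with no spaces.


Compute w * 7.
Ordinal * is associative and left-distributive over +, but NOT commutative; for finite n>1, n*w = w but w*n stays w*n.
w * 7 means 7 copies of w concatenated: w*7.
Result = w*7

w*7


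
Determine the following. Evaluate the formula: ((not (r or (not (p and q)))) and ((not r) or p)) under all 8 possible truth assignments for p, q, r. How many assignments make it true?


Check all 8 assignments:
p=0, q=0, r=0: 0
p=0, q=0, r=1: 0
p=0, q=1, r=0: 0
p=0, q=1, r=1: 0
p=1, q=0, r=0: 0
p=1, q=0, r=1: 0
p=1, q=1, r=0: 1
p=1, q=1, r=1: 0
Count of True = 1

1


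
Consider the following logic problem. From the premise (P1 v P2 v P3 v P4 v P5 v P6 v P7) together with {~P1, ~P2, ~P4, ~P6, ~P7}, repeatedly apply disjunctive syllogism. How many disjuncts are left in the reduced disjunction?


Original disjuncts (7): P1, P2, P3, P4, P5, P6, P7
Negated (eliminate): ~P1, ~P2, ~P4, ~P6, ~P7
Remaining disjuncts: P3, P5
Count = 7 - 5 = 2

2


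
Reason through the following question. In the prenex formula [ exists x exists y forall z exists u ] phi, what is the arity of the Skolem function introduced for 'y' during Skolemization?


Quantifier prefix: exists x exists y forall z exists u
'y' is existentially quantified at position 2.
No universal quantifiers precede it.
Skolem function arity = 0 (a Skolem constant)

0


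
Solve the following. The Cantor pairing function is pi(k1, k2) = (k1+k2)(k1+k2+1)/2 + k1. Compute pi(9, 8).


k1 + k2 = 17
(k1+k2)(k1+k2+1)/2 = 17 * 18 / 2 = 153
pi = 153 + 9 = 162

162


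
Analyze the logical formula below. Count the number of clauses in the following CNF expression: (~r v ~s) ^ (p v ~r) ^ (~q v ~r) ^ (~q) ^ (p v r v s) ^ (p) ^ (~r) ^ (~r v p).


A CNF formula is a conjunction of clauses.
Clauses are separated by ^.
Counting the conjuncts: 8 clauses.

8


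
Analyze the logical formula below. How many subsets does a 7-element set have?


The power set of a set with n elements has 2^n elements.
|P(S)| = 2^7 = 128

128


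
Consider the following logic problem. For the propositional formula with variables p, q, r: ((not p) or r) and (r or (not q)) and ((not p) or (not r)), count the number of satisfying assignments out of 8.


Evaluate all 8 assignments for p, q, r:
p=0, q=0, r=0: 1
p=0, q=0, r=1: 1
p=0, q=1, r=0: 0
p=0, q=1, r=1: 1
p=1, q=0, r=0: 0
p=1, q=0, r=1: 0
p=1, q=1, r=0: 0
p=1, q=1, r=1: 0
Satisfying count = 3

3


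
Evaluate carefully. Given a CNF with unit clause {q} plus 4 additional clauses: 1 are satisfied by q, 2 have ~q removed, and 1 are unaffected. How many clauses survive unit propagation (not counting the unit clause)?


Satisfied (removed): 1
Shortened (remain): 2
Unchanged (remain): 1
Remaining = 2 + 1 = 3

3


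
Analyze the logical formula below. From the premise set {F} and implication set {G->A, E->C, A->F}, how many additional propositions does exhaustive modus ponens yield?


Initial facts: {F}
Apply modus ponens to closure:
  (no implication fires)
Final known: {F}
New propositions: {(none)}
Count = 0

0


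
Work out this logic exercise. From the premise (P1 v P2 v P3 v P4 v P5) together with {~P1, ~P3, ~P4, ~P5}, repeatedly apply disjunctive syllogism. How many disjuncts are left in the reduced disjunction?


Original disjuncts (5): P1, P2, P3, P4, P5
Negated (eliminate): ~P1, ~P3, ~P4, ~P5
Remaining disjuncts: P2
Count = 5 - 4 = 1

1


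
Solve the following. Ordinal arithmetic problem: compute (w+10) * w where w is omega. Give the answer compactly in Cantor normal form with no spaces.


Compute (w+10) * w.
Ordinal * is associative and left-distributive over +, but NOT commutative; for finite n>1, n*w = w but w*n stays w*n.
(w+10) * w = sup{(w+10)*k : k<w} = sup{w*k+10} = w^2 (the +10 tail is absorbed in the limit).
Result = w^2

w^2


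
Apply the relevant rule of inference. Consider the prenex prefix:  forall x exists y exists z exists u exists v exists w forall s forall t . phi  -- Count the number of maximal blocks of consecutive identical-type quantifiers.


Quantifier-type sequence: A E E E E E A A  (A=forall, E=exists)
Group into maximal same-type runs:
  Ax1 | Ex5 | Ax2
Number of blocks = 3

3


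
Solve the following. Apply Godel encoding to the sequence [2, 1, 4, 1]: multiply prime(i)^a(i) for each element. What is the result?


Encode each element as an exponent of the corresponding prime:
  2^2 = 4
  3^1 = 3
  5^4 = 625
  7^1 = 7
Product = 4 * 3 * 625 * 7 = 52500

52500


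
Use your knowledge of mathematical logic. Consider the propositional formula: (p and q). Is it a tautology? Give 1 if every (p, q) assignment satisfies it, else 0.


Check all 4 assignments:
p=0, q=0: 0
p=0, q=1: 0
p=1, q=0: 0
p=1, q=1: 1
Satisfying count = 1/4.
Tautology iff count = 4: no.

0


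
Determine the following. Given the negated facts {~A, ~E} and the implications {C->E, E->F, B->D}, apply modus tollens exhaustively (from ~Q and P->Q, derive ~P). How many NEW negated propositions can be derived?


Initial negated facts: {~A, ~E}
Apply modus tollens to closure:
  ~E and C->E  =>  ~C
Final negated: {~A, ~C, ~E}
New negations: {~C}
Count = 1

1


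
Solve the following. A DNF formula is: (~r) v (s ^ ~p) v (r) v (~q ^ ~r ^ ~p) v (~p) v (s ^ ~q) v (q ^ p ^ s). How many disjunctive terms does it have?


A DNF formula is a disjunction of terms (conjunctions).
Terms are separated by v.
Counting the disjuncts: 7 terms.

7


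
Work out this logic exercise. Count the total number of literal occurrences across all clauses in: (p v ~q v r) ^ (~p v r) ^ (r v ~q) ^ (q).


Counting literals in each clause:
Clause 1: 3 literal(s)
Clause 2: 2 literal(s)
Clause 3: 2 literal(s)
Clause 4: 1 literal(s)
Total = 8

8


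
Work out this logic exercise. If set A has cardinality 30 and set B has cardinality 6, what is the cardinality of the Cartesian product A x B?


The Cartesian product A x B contains all ordered pairs (a, b).
|A x B| = |A| * |B| = 30 * 6 = 180

180


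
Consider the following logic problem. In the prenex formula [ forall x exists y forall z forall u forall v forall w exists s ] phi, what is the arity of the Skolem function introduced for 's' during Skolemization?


Quantifier prefix: forall x exists y forall z forall u forall v forall w exists s
's' is existentially quantified at position 7.
Universal variables preceding it: x, z, u, v, w
Skolem function arity = 5

5


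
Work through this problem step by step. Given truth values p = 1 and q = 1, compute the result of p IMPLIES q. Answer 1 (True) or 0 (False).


p = 1, q = 1
Operation: p IMPLIES q
Evaluate: 1 IMPLIES 1 = 1

1


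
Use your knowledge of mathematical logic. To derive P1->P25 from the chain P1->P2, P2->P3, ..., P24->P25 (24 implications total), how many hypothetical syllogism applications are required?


With 24 implications in a chain connecting 25 propositions:
P1->P2, P2->P3, ..., P24->P25
Steps needed = (number of implications) - 1 = 24 - 1 = 23

23


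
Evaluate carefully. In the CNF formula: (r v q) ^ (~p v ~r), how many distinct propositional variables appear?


Identify each variable that appears in the formula.
Variables found: p, q, r
Count = 3

3


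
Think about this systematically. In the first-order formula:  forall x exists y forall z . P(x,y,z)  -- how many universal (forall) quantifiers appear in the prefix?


Quantifier prefix: forall x exists y forall z
Mark each quantifier type:
  U E U
Universal count = 2, Existential count = 1
Asked for universal (forall) quantifiers: 2

2


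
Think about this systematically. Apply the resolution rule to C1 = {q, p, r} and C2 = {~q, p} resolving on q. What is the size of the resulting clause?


Remove q from C1 and ~q from C2.
C1 remainder: {p, r}
C2 remainder: {p}
Union (resolvent): {p, r}
Resolvent has 2 literal(s).

2


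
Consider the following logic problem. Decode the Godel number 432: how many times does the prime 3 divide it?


Factorize 432 by dividing by 3 repeatedly.
Division steps: 3 divides 432 exactly 3 time(s).
Exponent of 3 = 3

3


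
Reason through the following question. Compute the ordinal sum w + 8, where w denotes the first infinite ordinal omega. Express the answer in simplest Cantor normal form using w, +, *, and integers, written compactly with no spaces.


Compute w + 8.
Ordinal + is associative but NOT commutative; for finite n>0, n + w = w but w + n stays w+n.
w + 8 is already in normal form (a successor ordinal beyond w).
Result = w+8

w+8


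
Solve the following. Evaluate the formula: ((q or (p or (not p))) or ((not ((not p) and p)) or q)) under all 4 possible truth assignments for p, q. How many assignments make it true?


Check all 4 assignments:
p=0, q=0: 1
p=0, q=1: 1
p=1, q=0: 1
p=1, q=1: 1
Count of True = 4

4


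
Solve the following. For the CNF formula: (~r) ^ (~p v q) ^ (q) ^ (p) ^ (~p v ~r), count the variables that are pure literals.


Check each variable for pure literal status:
p: mixed (not pure)
q: pure positive
r: pure negative
Pure literal count = 2

2


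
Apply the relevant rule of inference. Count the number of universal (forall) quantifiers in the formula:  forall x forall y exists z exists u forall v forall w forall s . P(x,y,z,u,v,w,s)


Quantifier prefix: forall x forall y exists z exists u forall v forall w forall s
Mark each quantifier type:
  U U E E U U U
Universal count = 5, Existential count = 2
Asked for universal (forall) quantifiers: 5

5


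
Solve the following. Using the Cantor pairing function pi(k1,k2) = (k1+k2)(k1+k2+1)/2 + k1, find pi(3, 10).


k1 + k2 = 13
(k1+k2)(k1+k2+1)/2 = 13 * 14 / 2 = 91
pi = 91 + 3 = 94

94


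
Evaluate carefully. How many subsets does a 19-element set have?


The power set of a set with n elements has 2^n elements.
|P(S)| = 2^19 = 524288

524288


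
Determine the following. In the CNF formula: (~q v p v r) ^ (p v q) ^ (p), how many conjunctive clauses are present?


A CNF formula is a conjunction of clauses.
Clauses are separated by ^.
Counting the conjuncts: 3 clauses.

3


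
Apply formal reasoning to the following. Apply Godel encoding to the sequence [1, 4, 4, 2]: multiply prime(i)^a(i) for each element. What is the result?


Encode each element as an exponent of the corresponding prime:
  2^1 = 2
  3^4 = 81
  5^4 = 625
  7^2 = 49
Product = 2 * 81 * 625 * 49 = 4961250

4961250


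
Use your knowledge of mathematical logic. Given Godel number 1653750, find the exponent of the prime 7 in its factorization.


Factorize 1653750 by dividing by 7 repeatedly.
Division steps: 7 divides 1653750 exactly 2 time(s).
Exponent of 7 = 2

2


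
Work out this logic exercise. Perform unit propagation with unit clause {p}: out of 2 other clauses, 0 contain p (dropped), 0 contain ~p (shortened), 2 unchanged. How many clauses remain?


Satisfied (removed): 0
Shortened (remain): 0
Unchanged (remain): 2
Remaining = 0 + 2 = 2

2


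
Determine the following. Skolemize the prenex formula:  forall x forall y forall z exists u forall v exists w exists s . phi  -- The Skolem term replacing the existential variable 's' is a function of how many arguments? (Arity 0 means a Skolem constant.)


Quantifier prefix: forall x forall y forall z exists u forall v exists w exists s
's' is existentially quantified at position 7.
Universal variables preceding it: x, y, z, v
Skolem function arity = 4

4


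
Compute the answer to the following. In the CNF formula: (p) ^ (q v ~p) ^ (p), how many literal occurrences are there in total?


Counting literals in each clause:
Clause 1: 1 literal(s)
Clause 2: 2 literal(s)
Clause 3: 1 literal(s)
Total = 4

4


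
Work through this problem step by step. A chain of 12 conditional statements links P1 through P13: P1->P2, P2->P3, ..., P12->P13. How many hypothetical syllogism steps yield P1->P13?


With 12 implications in a chain connecting 13 propositions:
P1->P2, P2->P3, ..., P12->P13
Steps needed = (number of implications) - 1 = 12 - 1 = 11

11


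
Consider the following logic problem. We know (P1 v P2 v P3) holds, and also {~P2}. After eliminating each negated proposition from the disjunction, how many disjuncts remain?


Original disjuncts (3): P1, P2, P3
Negated (eliminate): ~P2
Remaining disjuncts: P1, P3
Count = 3 - 1 = 2

2


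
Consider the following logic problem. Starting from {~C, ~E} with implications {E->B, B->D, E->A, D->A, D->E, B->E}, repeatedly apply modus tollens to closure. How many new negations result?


Initial negated facts: {~C, ~E}
Apply modus tollens to closure:
  ~E and D->E  =>  ~D
  ~E and B->E  =>  ~B
Final negated: {~B, ~C, ~D, ~E}
New negations: {~B, ~D}
Count = 2

2


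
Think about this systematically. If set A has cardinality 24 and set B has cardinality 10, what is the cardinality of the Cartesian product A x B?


The Cartesian product A x B contains all ordered pairs (a, b).
|A x B| = |A| * |B| = 24 * 10 = 240

240


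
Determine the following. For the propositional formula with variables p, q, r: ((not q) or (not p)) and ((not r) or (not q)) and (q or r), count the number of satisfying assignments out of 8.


Evaluate all 8 assignments for p, q, r:
p=0, q=0, r=0: 0
p=0, q=0, r=1: 1
p=0, q=1, r=0: 1
p=0, q=1, r=1: 0
p=1, q=0, r=0: 0
p=1, q=0, r=1: 1
p=1, q=1, r=0: 0
p=1, q=1, r=1: 0
Satisfying count = 3

3


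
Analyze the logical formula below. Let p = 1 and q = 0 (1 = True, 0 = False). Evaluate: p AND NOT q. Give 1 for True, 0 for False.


p = 1, q = 0
Operation: p AND NOT q
Evaluate: 1 AND NOT 0 = 1

1


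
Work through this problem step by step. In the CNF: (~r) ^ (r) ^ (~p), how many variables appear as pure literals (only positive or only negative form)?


Check each variable for pure literal status:
p: pure negative
q: absent (not pure)
r: mixed (not pure)
Pure literal count = 1

1


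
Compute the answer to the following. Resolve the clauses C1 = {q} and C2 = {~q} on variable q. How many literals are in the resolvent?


Remove q from C1 and ~q from C2.
C1 remainder: {}
C2 remainder: {}
Union (resolvent): {} (empty clause)
Resolvent has 0 literal(s).

0


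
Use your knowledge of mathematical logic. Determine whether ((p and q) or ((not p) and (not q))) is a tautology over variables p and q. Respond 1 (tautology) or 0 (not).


Check all 4 assignments:
p=0, q=0: 1
p=0, q=1: 0
p=1, q=0: 0
p=1, q=1: 1
Satisfying count = 2/4.
Tautology iff count = 4: no.

0


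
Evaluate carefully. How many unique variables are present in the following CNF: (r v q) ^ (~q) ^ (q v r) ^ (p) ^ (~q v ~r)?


Identify each variable that appears in the formula.
Variables found: p, q, r
Count = 3

3


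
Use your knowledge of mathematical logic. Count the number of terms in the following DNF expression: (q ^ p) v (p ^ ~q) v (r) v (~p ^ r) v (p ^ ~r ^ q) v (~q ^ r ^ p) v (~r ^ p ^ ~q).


A DNF formula is a disjunction of terms (conjunctions).
Terms are separated by v.
Counting the disjuncts: 7 terms.

7


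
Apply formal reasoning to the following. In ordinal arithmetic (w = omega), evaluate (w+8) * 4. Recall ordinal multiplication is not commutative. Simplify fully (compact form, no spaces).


Compute (w+8) * 4.
Ordinal * is associative and left-distributive over +, but NOT commutative; for finite n>1, n*w = w but w*n stays w*n.
(w+8) * 4 = (w+8) repeated 4 times. Each intermediate +8 is absorbed by the following w; only the last survives: w*4+8.
Result = w*4+8

w*4+8


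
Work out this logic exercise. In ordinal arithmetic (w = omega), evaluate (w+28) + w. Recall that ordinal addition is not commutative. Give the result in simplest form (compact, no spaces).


Compute (w+28) + w.
Ordinal + is associative but NOT commutative; for finite n>0, n + w = w but w + n stays w+n.
(w+28) + w = w + (28+w) = w + w = w*2 (the finite tail 28 is absorbed by the right w).
Result = w*2

w*2


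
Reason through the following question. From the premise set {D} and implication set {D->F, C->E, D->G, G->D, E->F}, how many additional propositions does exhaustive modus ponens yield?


Initial facts: {D}
Apply modus ponens to closure:
  D and D->F  =>  F
  D and D->G  =>  G
Final known: {D, F, G}
New propositions: {F, G}
Count = 2

2


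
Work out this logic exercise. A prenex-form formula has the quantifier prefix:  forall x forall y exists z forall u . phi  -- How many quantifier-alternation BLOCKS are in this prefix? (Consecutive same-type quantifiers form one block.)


Quantifier-type sequence: A A E A  (A=forall, E=exists)
Group into maximal same-type runs:
  Ax2 | Ex1 | Ax1
Number of blocks = 3

3


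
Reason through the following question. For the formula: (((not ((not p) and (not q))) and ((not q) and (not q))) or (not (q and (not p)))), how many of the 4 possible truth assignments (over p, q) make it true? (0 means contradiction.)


Check all 4 assignments:
p=0, q=0: 1
p=0, q=1: 0
p=1, q=0: 1
p=1, q=1: 1
Count of True = 3

3


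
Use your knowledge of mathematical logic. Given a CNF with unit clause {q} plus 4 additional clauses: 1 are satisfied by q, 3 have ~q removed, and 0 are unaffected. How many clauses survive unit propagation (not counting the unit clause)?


Satisfied (removed): 1
Shortened (remain): 3
Unchanged (remain): 0
Remaining = 3 + 0 = 3

3


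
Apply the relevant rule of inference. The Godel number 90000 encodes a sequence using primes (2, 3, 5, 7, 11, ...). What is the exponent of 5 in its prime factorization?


Factorize 90000 by dividing by 5 repeatedly.
Division steps: 5 divides 90000 exactly 4 time(s).
Exponent of 5 = 4

4


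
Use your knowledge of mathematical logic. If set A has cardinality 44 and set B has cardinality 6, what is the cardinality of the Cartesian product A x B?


The Cartesian product A x B contains all ordered pairs (a, b).
|A x B| = |A| * |B| = 44 * 6 = 264

264


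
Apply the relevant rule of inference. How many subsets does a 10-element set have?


The power set of a set with n elements has 2^n elements.
|P(S)| = 2^10 = 1024

1024


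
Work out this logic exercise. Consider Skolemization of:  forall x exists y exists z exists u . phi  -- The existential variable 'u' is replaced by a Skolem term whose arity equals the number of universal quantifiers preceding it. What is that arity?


Quantifier prefix: forall x exists y exists z exists u
'u' is existentially quantified at position 4.
Universal variables preceding it: x
Skolem function arity = 1

1
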